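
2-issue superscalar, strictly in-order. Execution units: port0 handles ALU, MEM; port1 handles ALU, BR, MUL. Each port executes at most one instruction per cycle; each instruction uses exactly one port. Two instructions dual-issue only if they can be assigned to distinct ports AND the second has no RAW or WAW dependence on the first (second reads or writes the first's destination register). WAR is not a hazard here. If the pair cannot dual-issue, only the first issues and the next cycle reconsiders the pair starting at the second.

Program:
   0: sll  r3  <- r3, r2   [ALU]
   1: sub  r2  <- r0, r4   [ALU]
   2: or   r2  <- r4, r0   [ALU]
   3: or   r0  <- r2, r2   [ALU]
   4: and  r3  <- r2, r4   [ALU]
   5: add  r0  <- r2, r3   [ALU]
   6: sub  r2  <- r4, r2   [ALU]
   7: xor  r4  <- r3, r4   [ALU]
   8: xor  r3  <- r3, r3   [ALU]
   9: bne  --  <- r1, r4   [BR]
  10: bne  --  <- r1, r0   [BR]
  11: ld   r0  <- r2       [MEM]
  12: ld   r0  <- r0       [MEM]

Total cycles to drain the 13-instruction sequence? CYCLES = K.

CYCLES = 8

c0: i0+i1 sll sub  pair
c1: i2 or  RAW r2
c2: i3+i4 or and  pair
c3: i5+i6 add sub  pair
c4: i7+i8 xor xor  pair
c5: i9 bne  no-port BR/BR
c6: i10+i11 bne ld  pair
c7: i12 ld  tail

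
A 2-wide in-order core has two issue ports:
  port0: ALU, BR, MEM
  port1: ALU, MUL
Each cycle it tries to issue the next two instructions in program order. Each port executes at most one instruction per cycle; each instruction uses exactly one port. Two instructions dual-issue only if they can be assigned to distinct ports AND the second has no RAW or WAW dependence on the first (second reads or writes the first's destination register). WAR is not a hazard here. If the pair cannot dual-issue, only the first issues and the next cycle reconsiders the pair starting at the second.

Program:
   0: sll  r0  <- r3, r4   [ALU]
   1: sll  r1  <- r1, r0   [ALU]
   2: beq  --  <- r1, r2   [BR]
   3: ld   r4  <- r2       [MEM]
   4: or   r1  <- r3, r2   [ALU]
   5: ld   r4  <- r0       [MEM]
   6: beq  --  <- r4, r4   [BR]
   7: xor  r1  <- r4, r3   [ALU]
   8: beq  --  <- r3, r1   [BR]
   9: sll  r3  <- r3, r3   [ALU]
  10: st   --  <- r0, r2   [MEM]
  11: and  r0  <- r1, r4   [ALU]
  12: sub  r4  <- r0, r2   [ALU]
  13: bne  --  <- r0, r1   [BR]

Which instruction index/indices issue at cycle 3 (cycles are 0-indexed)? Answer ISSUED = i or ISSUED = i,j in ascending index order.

#0 head=0: sll i0 RAW r0
#1 head=1: sll i1 RAW r1
#2 head=2: beq i2 no-port BR/MEM
#3 head=3: ld+or i3&i4 2-wide
#4 head=5: ld i5 no-port MEM/BR
#5 head=6: beq+xor i6&i7 2-wide
#6 head=8: beq+sll i8&i9 2-wide
#7 head=10: st+and i10&i11 2-wide
#8 head=12: sub+bne i12&i13 2-wide

ISSUED = 3,4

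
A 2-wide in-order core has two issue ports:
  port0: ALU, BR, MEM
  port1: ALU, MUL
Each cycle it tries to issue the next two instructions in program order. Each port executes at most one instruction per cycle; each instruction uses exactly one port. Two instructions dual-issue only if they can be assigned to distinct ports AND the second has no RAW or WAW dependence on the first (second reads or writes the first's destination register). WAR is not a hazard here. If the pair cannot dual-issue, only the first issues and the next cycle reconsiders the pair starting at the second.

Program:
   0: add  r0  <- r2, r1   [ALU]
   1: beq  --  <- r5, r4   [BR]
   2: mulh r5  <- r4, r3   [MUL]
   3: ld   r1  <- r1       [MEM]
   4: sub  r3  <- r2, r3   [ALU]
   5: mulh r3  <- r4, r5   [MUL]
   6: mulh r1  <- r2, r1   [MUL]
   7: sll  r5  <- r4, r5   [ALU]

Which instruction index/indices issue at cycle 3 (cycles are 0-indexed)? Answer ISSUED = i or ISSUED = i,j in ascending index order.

ISSUED = 5

#0 head=0: add;beq i0&i1 dual
#1 head=2: mulh;ld i2&i3 dual
#2 head=4: sub i4 WAW r3
#3 head=5: mulh i5 no-port MUL/MUL
#4 head=6: mulh;sll i6&i7 dual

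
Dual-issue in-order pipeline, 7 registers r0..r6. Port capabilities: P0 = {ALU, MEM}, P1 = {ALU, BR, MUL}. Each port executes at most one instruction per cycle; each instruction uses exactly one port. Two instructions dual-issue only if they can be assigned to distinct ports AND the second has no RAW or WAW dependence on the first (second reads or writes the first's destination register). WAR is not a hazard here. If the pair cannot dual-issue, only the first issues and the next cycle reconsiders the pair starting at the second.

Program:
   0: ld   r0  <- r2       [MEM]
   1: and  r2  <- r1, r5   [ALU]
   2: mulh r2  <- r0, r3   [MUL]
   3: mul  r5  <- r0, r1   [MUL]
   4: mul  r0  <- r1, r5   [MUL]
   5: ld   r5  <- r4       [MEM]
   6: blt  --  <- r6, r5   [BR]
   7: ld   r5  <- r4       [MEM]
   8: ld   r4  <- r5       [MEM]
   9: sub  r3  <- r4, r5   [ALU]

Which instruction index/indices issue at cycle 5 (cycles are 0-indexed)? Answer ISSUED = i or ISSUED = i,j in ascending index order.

ISSUED = 8

  cy0 -> i0&i1 (ld.MEM;and.ALU) dual
  cy1 -> i2 (mulh.MUL) no-port MUL/MUL
  cy2 -> i3 (mul.MUL) no-port MUL/MUL
  cy3 -> i4&i5 (mul.MUL;ld.MEM) dual
  cy4 -> i6&i7 (blt.BR;ld.MEM) dual
  cy5 -> i8 (ld.MEM) RAW r4
  cy6 -> i9 (sub.ALU) tail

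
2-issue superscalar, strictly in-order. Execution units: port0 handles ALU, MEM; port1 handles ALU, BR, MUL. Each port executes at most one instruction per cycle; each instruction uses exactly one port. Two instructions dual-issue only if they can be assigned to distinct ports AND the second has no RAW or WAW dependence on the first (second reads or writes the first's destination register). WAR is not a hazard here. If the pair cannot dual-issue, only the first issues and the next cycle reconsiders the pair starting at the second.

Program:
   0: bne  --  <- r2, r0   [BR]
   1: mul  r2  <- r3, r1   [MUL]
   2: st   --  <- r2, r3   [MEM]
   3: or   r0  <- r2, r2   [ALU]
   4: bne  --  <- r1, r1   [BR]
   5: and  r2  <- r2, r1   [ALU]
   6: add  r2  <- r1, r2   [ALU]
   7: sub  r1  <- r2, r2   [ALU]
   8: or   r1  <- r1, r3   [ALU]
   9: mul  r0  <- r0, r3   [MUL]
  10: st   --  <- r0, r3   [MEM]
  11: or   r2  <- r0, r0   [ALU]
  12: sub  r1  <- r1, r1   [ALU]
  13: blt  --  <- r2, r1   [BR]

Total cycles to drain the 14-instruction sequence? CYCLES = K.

c0: i0 bne  no-port BR/MUL
c1: i1 mul  RAW r2
c2: i2&i3 st or  pair
c3: i4&i5 bne and  pair
c4: i6 add  RAW r2
c5: i7 sub  RAW+WAW r1
c6: i8&i9 or mul  pair
c7: i10&i11 st or  pair
c8: i12 sub  RAW r1
c9: i13 blt  tail

CYCLES = 10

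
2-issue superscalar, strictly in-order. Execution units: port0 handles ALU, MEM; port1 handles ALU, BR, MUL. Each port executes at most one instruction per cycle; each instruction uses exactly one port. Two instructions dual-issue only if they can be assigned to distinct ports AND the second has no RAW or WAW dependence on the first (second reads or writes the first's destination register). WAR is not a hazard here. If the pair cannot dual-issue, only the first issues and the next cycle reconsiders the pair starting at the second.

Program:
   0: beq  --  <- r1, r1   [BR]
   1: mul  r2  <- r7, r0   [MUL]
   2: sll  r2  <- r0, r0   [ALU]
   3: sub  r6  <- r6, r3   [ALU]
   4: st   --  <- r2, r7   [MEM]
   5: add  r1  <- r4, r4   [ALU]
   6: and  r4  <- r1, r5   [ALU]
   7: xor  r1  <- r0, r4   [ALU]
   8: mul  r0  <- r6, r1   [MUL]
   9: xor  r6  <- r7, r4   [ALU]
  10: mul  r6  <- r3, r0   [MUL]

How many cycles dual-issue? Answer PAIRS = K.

#0 head=0: beq i0 no-port BR/MUL
#1 head=1: mul i1 WAW r2
#2 head=2: sll sub i2&i3 pair
#3 head=4: st add i4&i5 pair
#4 head=6: and i6 RAW r4
#5 head=7: xor i7 RAW r1
#6 head=8: mul xor i8&i9 pair
#7 head=10: mul i10 tail

PAIRS = 3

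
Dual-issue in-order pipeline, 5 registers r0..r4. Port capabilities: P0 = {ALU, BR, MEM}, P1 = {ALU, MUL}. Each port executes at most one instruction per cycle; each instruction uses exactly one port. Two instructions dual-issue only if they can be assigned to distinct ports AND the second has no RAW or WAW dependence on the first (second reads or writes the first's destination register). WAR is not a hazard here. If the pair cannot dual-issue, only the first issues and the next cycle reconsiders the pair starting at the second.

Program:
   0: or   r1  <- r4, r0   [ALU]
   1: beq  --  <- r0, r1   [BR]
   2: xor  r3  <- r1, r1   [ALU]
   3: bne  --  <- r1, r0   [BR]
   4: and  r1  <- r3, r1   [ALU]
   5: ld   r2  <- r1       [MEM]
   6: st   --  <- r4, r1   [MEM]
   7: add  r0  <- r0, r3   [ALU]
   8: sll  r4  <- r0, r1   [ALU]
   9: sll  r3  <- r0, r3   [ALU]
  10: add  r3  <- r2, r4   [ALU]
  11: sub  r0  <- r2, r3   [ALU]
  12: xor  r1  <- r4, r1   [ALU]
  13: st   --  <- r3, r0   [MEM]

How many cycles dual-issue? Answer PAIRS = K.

[0] i0  or.ALU  -- RAW r1
[1] i1&i2  beq.BR;xor.ALU  -- 2-wide
[2] i3&i4  bne.BR;and.ALU  -- 2-wide
[3] i5  ld.MEM  -- no-port MEM/MEM
[4] i6&i7  st.MEM;add.ALU  -- 2-wide
[5] i8&i9  sll.ALU;sll.ALU  -- 2-wide
[6] i10  add.ALU  -- RAW r3
[7] i11&i12  sub.ALU;xor.ALU  -- 2-wide
[8] i13  st.MEM  -- tail

PAIRS = 5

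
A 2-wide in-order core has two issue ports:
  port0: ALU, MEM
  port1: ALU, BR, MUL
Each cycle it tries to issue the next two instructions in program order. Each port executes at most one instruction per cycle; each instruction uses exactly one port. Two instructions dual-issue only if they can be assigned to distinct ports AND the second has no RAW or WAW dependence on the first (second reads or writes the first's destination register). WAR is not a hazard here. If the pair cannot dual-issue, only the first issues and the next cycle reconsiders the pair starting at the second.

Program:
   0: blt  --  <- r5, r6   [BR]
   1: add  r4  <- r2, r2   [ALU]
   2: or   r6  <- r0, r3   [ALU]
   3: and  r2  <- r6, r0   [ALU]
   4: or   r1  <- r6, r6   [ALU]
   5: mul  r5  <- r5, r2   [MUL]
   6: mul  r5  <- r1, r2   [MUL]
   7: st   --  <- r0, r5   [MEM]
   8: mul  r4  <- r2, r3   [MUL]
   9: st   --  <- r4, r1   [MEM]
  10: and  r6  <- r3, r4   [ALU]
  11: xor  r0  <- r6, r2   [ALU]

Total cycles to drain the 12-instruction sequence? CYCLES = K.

CYCLES = 8

0. blt.BR/add.ALU @i0/i1  | 2-wide
1. or.ALU @i2  | RAW r6
2. and.ALU/or.ALU @i3/i4  | 2-wide
3. mul.MUL @i5  | no-port MUL/MUL
4. mul.MUL @i6  | RAW r5
5. st.MEM/mul.MUL @i7/i8  | 2-wide
6. st.MEM/and.ALU @i9/i10  | 2-wide
7. xor.ALU @i11  | tail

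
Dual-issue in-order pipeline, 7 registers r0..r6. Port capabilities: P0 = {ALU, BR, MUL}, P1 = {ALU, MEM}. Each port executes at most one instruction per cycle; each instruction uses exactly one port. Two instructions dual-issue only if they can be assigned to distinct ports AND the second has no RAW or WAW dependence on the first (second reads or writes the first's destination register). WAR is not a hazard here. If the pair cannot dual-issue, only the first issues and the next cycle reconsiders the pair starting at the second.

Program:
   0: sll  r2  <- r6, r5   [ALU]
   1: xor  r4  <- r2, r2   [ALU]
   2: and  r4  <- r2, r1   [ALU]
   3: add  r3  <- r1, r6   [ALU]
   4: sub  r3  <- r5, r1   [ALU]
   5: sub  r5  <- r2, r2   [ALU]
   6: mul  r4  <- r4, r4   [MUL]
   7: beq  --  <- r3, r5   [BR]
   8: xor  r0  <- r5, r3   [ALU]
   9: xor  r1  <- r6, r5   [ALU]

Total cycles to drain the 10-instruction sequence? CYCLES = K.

CYCLES = 7

  cy0 -> i0 (sll) RAW r2
  cy1 -> i1 (xor) WAW r4
  cy2 -> i2+i3 (and/add) dual
  cy3 -> i4+i5 (sub/sub) dual
  cy4 -> i6 (mul) no-port MUL/BR
  cy5 -> i7+i8 (beq/xor) dual
  cy6 -> i9 (xor) tail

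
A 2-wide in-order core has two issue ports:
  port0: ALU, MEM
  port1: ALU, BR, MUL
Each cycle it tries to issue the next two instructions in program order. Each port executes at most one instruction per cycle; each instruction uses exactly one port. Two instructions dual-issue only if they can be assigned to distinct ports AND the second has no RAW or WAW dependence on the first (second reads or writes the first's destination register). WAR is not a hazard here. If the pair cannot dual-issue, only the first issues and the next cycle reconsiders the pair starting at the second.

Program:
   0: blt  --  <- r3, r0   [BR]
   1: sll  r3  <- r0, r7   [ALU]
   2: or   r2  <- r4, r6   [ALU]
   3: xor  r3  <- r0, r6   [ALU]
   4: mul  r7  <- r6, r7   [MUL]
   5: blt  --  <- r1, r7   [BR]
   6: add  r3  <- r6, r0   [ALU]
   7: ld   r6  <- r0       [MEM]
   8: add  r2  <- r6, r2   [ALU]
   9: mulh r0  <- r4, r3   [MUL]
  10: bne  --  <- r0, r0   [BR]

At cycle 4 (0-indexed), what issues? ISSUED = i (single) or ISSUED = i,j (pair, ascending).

ISSUED = 7

[0] i0&i1  blt.BR sll.ALU  -- pair
[1] i2&i3  or.ALU xor.ALU  -- pair
[2] i4  mul.MUL  -- no-port MUL/BR
[3] i5&i6  blt.BR add.ALU  -- pair
[4] i7  ld.MEM  -- RAW r6
[5] i8&i9  add.ALU mulh.MUL  -- pair
[6] i10  bne.BR  -- tail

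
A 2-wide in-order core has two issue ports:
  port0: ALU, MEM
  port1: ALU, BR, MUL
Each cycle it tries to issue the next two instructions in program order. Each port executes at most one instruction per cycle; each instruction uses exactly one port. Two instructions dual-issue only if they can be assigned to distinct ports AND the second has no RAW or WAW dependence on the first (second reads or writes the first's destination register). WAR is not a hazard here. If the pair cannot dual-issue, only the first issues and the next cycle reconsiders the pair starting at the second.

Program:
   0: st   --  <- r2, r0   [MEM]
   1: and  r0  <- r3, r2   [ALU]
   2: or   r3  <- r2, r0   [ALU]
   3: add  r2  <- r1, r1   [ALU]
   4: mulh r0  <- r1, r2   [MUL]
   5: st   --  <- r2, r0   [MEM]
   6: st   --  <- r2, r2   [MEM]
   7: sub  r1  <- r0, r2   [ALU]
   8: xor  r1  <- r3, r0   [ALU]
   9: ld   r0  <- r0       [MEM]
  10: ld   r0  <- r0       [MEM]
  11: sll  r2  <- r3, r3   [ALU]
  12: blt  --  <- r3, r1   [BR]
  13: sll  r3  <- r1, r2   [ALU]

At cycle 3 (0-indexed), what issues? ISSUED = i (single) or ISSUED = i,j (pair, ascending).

[0] i0&i1  st.MEM+and.ALU  -- pair
[1] i2&i3  or.ALU+add.ALU  -- pair
[2] i4  mulh.MUL  -- RAW r0
[3] i5  st.MEM  -- no-port MEM/MEM
[4] i6&i7  st.MEM+sub.ALU  -- pair
[5] i8&i9  xor.ALU+ld.MEM  -- pair
[6] i10&i11  ld.MEM+sll.ALU  -- pair
[7] i12&i13  blt.BR+sll.ALU  -- pair

ISSUED = 5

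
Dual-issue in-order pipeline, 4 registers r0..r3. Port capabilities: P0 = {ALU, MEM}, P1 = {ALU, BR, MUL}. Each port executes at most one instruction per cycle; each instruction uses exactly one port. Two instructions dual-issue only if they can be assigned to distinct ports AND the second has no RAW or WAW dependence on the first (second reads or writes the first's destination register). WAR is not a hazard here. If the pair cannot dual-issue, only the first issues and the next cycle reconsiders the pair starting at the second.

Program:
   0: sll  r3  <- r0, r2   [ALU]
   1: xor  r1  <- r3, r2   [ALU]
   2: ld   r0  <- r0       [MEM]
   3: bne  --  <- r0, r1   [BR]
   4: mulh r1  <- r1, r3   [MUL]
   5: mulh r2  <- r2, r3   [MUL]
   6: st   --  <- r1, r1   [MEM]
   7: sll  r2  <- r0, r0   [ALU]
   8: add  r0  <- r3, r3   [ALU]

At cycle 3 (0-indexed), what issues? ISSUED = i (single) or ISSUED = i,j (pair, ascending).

ISSUED = 4

c0: i0 sll.ALU  RAW r3
c1: i1&i2 xor.ALU;ld.MEM  pair
c2: i3 bne.BR  no-port BR/MUL
c3: i4 mulh.MUL  no-port MUL/MUL
c4: i5&i6 mulh.MUL;st.MEM  pair
c5: i7&i8 sll.ALU;add.ALU  pair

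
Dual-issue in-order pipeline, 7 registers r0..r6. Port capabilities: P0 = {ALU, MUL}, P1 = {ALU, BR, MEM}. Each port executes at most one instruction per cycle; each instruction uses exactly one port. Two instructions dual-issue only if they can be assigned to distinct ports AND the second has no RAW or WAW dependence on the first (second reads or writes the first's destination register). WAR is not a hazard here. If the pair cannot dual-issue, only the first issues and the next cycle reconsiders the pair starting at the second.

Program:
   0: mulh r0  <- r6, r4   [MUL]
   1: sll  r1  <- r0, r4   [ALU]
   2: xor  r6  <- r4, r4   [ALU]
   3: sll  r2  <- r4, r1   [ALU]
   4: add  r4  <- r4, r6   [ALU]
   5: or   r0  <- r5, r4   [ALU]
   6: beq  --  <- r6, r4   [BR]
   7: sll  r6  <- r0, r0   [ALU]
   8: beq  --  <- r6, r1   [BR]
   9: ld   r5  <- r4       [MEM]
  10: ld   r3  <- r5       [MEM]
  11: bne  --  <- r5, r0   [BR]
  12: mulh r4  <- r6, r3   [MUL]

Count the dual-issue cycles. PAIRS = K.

PAIRS = 4

#0 head=0: mulh.MUL i0 RAW r0
#1 head=1: sll.ALU+xor.ALU i1,i2 2-wide
#2 head=3: sll.ALU+add.ALU i3,i4 2-wide
#3 head=5: or.ALU+beq.BR i5,i6 2-wide
#4 head=7: sll.ALU i7 RAW r6
#5 head=8: beq.BR i8 no-port BR/MEM
#6 head=9: ld.MEM i9 no-port MEM/MEM
#7 head=10: ld.MEM i10 no-port MEM/BR
#8 head=11: bne.BR+mulh.MUL i11,i12 2-wide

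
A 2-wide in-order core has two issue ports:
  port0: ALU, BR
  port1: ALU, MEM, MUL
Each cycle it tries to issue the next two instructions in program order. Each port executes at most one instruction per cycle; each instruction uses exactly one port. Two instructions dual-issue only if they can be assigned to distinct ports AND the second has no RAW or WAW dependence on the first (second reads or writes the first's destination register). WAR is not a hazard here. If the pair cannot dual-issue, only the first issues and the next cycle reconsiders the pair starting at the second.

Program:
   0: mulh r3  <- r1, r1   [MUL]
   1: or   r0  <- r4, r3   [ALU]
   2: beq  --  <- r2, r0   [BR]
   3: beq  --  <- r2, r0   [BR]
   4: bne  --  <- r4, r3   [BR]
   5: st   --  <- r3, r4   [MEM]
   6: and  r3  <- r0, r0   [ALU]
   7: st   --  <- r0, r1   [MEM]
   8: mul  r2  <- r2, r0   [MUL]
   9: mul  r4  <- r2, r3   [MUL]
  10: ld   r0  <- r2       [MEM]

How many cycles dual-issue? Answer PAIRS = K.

PAIRS = 2

t=0 i0:mulh ; RAW r3
t=1 i1:or ; RAW r0
t=2 i2:beq ; no-port BR/BR
t=3 i3:beq ; no-port BR/BR
t=4 i4,i5:bne st ; pair
t=5 i6,i7:and st ; pair
t=6 i8:mul ; no-port MUL/MUL
t=7 i9:mul ; no-port MUL/MEM
t=8 i10:ld ; tail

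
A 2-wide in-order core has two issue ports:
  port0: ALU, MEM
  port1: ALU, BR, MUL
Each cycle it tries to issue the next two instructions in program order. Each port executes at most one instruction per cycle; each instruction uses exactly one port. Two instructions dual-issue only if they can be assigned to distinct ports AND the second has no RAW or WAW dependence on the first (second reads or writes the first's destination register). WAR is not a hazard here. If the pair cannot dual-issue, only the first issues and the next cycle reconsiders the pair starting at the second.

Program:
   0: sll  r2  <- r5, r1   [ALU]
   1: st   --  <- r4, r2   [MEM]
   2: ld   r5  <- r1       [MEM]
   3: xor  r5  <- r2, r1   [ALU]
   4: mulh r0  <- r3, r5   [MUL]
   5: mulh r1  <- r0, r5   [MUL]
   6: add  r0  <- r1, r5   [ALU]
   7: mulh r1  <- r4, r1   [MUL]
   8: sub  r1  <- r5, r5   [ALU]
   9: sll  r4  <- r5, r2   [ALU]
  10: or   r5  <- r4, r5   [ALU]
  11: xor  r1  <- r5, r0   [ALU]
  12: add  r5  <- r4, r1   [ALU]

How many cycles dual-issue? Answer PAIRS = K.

#0 head=0: sll i0 RAW r2
#1 head=1: st i1 no-port MEM/MEM
#2 head=2: ld i2 WAW r5
#3 head=3: xor i3 RAW r5
#4 head=4: mulh i4 no-port MUL/MUL
#5 head=5: mulh i5 RAW r1
#6 head=6: add/mulh i6/i7 dual
#7 head=8: sub/sll i8/i9 dual
#8 head=10: or i10 RAW r5
#9 head=11: xor i11 RAW r1
#10 head=12: add i12 tail

PAIRS = 2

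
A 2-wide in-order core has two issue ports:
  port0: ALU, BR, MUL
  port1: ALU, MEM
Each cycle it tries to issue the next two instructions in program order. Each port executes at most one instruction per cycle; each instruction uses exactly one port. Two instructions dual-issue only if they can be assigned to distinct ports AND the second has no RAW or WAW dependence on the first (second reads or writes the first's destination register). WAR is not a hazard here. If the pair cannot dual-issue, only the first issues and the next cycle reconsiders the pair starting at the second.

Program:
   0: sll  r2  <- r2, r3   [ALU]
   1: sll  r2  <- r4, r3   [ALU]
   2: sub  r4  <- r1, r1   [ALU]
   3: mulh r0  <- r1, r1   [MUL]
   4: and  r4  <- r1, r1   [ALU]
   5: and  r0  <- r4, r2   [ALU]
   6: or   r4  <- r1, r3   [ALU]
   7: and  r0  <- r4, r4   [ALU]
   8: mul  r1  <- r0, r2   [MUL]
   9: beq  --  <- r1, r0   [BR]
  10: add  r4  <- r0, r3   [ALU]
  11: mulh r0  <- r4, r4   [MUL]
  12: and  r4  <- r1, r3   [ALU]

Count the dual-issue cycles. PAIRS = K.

PAIRS = 5

t=0 i0:sll ; WAW r2
t=1 i1/i2:sll sub ; pair
t=2 i3/i4:mulh and ; pair
t=3 i5/i6:and or ; pair
t=4 i7:and ; RAW r0
t=5 i8:mul ; no-port MUL/BR
t=6 i9/i10:beq add ; pair
t=7 i11/i12:mulh and ; pair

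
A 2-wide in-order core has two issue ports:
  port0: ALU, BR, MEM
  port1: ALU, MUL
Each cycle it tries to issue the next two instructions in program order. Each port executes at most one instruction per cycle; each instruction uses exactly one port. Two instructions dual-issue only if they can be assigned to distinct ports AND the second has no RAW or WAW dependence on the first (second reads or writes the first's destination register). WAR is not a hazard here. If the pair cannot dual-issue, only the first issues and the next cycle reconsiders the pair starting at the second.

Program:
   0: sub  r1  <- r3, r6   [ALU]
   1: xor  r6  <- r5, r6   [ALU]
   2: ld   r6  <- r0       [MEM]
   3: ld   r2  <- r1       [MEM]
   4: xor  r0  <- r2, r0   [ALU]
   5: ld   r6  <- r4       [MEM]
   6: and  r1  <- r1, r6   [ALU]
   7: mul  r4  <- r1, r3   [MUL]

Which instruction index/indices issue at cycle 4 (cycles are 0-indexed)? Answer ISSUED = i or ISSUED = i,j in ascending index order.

ISSUED = 6

#0 head=0: sub xor i0,i1 pair
#1 head=2: ld i2 no-port MEM/MEM
#2 head=3: ld i3 RAW r2
#3 head=4: xor ld i4,i5 pair
#4 head=6: and i6 RAW r1
#5 head=7: mul i7 tail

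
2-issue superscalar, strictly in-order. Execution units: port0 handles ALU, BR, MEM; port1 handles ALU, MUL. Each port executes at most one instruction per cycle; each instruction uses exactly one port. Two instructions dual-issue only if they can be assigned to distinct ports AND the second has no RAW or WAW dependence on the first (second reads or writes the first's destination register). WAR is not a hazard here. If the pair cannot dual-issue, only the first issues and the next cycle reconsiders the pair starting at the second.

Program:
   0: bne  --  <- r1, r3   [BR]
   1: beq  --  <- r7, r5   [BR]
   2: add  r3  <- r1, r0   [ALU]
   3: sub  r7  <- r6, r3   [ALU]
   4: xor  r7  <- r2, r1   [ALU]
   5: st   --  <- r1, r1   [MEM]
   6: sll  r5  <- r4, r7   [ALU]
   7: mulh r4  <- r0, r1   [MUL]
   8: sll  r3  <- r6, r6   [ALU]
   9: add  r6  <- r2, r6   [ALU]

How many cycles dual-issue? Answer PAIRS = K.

c0: i0 bne.BR  no-port BR/BR
c1: i1,i2 beq.BR+add.ALU  pair
c2: i3 sub.ALU  WAW r7
c3: i4,i5 xor.ALU+st.MEM  pair
c4: i6,i7 sll.ALU+mulh.MUL  pair
c5: i8,i9 sll.ALU+add.ALU  pair

PAIRS = 4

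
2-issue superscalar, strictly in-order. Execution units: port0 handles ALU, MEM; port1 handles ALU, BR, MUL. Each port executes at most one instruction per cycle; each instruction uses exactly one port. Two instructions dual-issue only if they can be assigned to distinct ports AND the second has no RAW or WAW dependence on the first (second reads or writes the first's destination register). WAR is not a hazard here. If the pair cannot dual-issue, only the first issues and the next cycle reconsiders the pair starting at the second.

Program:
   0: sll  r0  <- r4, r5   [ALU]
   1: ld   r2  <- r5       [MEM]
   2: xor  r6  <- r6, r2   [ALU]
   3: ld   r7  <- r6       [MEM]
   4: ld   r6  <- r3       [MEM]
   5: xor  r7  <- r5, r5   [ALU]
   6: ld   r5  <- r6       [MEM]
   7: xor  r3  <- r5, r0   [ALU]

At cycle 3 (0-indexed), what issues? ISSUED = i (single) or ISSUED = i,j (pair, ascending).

  cy0 -> i0,i1 (sll.ALU+ld.MEM) pair
  cy1 -> i2 (xor.ALU) RAW r6
  cy2 -> i3 (ld.MEM) no-port MEM/MEM
  cy3 -> i4,i5 (ld.MEM+xor.ALU) pair
  cy4 -> i6 (ld.MEM) RAW r5
  cy5 -> i7 (xor.ALU) tail

ISSUED = 4,5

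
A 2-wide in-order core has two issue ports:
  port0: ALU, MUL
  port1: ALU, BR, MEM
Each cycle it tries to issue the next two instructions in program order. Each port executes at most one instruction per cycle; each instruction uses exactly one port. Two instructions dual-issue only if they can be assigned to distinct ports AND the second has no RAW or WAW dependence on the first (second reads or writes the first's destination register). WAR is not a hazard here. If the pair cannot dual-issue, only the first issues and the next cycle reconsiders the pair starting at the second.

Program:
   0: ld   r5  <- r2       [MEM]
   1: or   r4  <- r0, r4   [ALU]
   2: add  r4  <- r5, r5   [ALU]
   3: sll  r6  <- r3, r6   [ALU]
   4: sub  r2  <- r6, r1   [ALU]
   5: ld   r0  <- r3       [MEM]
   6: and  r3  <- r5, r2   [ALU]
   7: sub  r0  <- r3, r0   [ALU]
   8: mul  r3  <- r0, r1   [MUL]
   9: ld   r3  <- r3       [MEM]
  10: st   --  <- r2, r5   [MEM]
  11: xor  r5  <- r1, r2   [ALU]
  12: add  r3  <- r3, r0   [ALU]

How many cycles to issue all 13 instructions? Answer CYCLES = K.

CYCLES = 9

  cy0 -> i0,i1 (ld.MEM/or.ALU) pair
  cy1 -> i2,i3 (add.ALU/sll.ALU) pair
  cy2 -> i4,i5 (sub.ALU/ld.MEM) pair
  cy3 -> i6 (and.ALU) RAW r3
  cy4 -> i7 (sub.ALU) RAW r0
  cy5 -> i8 (mul.MUL) RAW+WAW r3
  cy6 -> i9 (ld.MEM) no-port MEM/MEM
  cy7 -> i10,i11 (st.MEM/xor.ALU) pair
  cy8 -> i12 (add.ALU) tail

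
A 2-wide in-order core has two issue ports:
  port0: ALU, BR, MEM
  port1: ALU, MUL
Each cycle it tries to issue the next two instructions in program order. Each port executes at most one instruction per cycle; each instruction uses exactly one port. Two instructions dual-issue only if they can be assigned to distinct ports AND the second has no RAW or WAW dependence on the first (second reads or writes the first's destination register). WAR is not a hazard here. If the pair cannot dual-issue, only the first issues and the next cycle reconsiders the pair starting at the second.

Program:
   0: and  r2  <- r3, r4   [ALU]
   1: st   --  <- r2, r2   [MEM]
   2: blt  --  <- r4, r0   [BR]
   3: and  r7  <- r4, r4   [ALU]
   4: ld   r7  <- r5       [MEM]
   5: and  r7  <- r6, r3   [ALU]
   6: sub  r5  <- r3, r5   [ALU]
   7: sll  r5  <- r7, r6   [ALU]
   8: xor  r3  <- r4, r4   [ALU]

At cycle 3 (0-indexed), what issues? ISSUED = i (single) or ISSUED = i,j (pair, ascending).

ISSUED = 4

  cy0 -> i0 (and.ALU) RAW r2
  cy1 -> i1 (st.MEM) no-port MEM/BR
  cy2 -> i2&i3 (blt.BR+and.ALU) 2-wide
  cy3 -> i4 (ld.MEM) WAW r7
  cy4 -> i5&i6 (and.ALU+sub.ALU) 2-wide
  cy5 -> i7&i8 (sll.ALU+xor.ALU) 2-wide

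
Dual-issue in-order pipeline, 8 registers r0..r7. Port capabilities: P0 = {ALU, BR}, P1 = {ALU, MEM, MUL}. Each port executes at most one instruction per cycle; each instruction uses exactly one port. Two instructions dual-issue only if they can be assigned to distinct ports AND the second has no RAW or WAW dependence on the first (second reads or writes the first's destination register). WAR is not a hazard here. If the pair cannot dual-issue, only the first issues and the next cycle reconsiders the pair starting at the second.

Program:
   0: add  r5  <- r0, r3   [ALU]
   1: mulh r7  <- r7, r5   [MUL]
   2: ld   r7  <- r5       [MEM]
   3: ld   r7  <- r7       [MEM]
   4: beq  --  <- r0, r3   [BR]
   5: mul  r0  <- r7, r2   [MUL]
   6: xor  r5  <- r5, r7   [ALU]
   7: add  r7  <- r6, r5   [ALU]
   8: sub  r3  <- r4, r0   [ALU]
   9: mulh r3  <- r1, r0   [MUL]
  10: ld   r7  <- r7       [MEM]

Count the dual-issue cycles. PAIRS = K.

[0] i0  add.ALU  -- RAW r5
[1] i1  mulh.MUL  -- no-port MUL/MEM
[2] i2  ld.MEM  -- no-port MEM/MEM
[3] i3&i4  ld.MEM/beq.BR  -- pair
[4] i5&i6  mul.MUL/xor.ALU  -- pair
[5] i7&i8  add.ALU/sub.ALU  -- pair
[6] i9  mulh.MUL  -- no-port MUL/MEM
[7] i10  ld.MEM  -- tail

PAIRS = 3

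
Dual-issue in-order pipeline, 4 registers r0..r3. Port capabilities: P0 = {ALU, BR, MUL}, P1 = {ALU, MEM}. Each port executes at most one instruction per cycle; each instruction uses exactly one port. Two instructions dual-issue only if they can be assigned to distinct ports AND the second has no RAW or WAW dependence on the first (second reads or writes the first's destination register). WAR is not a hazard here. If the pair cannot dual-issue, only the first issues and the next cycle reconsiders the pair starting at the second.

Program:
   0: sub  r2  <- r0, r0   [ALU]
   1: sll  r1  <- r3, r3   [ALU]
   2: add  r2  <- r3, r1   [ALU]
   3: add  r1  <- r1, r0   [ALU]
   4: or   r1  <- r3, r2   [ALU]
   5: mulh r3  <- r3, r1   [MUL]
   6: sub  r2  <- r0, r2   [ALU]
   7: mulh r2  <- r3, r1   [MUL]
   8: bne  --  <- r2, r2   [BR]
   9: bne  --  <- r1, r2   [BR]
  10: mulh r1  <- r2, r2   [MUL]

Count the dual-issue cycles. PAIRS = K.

  cy0 -> i0&i1 (sub.ALU/sll.ALU) pair
  cy1 -> i2&i3 (add.ALU/add.ALU) pair
  cy2 -> i4 (or.ALU) RAW r1
  cy3 -> i5&i6 (mulh.MUL/sub.ALU) pair
  cy4 -> i7 (mulh.MUL) no-port MUL/BR
  cy5 -> i8 (bne.BR) no-port BR/BR
  cy6 -> i9 (bne.BR) no-port BR/MUL
  cy7 -> i10 (mulh.MUL) tail

PAIRS = 3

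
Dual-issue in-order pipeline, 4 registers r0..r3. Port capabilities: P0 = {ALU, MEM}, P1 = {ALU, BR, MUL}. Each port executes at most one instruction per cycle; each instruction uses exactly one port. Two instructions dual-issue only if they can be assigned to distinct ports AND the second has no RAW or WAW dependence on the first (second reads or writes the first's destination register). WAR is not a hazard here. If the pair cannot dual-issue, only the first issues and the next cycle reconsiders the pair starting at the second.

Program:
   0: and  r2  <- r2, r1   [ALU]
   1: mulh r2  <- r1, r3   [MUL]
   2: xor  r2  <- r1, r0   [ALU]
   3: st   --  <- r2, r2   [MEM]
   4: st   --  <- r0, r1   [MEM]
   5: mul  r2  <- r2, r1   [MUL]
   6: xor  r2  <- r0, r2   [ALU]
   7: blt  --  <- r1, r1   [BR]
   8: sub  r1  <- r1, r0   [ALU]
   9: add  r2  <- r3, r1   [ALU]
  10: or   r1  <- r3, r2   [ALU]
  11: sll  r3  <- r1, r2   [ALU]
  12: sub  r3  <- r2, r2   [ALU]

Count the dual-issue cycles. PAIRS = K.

PAIRS = 2

0. and @i0  | WAW r2
1. mulh @i1  | WAW r2
2. xor @i2  | RAW r2
3. st @i3  | no-port MEM/MEM
4. st mul @i4+i5  | 2-wide
5. xor blt @i6+i7  | 2-wide
6. sub @i8  | RAW r1
7. add @i9  | RAW r2
8. or @i10  | RAW r1
9. sll @i11  | WAW r3
10. sub @i12  | tail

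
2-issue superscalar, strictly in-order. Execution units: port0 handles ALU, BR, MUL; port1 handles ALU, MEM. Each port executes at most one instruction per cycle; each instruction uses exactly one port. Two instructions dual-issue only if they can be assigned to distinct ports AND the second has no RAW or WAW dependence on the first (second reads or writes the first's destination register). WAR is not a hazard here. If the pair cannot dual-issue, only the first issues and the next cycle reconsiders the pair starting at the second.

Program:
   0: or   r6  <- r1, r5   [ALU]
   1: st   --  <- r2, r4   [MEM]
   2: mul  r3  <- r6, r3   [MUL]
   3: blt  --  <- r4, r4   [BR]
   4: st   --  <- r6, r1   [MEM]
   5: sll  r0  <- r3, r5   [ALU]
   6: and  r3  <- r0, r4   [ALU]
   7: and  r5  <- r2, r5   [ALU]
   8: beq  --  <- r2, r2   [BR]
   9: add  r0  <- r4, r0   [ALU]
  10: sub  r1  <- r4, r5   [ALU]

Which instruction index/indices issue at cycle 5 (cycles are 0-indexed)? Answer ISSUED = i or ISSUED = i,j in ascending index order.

#0 head=0: or.ALU/st.MEM i0&i1 2-wide
#1 head=2: mul.MUL i2 no-port MUL/BR
#2 head=3: blt.BR/st.MEM i3&i4 2-wide
#3 head=5: sll.ALU i5 RAW r0
#4 head=6: and.ALU/and.ALU i6&i7 2-wide
#5 head=8: beq.BR/add.ALU i8&i9 2-wide
#6 head=10: sub.ALU i10 tail

ISSUED = 8,9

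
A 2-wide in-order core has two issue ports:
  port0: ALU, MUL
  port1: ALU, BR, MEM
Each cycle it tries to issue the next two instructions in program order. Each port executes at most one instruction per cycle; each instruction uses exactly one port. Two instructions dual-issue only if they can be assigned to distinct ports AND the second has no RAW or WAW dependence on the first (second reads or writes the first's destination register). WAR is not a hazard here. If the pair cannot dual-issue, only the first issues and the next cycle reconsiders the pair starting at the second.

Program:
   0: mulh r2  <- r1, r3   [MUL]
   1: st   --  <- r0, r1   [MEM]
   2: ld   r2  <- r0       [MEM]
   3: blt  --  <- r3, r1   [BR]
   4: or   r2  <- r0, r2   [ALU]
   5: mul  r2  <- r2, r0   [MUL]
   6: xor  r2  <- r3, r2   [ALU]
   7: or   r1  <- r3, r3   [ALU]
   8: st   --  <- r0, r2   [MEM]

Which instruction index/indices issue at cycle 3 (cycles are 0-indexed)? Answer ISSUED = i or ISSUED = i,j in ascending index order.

ISSUED = 5

t=0 i0,i1:mulh/st ; 2-wide
t=1 i2:ld ; no-port MEM/BR
t=2 i3,i4:blt/or ; 2-wide
t=3 i5:mul ; RAW+WAW r2
t=4 i6,i7:xor/or ; 2-wide
t=5 i8:st ; tail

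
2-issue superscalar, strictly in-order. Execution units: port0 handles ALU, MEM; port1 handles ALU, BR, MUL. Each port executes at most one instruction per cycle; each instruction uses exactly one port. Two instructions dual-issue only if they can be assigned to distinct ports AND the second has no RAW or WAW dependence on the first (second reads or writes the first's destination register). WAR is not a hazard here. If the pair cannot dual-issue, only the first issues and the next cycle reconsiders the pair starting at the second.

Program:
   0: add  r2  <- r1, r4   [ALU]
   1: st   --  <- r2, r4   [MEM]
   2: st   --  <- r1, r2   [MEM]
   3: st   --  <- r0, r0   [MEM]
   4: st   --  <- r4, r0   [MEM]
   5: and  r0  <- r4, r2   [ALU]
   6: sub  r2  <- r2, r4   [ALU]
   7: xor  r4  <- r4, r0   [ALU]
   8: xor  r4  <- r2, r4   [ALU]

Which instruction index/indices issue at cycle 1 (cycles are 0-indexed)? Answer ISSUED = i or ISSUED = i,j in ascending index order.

t=0 i0:add.ALU ; RAW r2
t=1 i1:st.MEM ; no-port MEM/MEM
t=2 i2:st.MEM ; no-port MEM/MEM
t=3 i3:st.MEM ; no-port MEM/MEM
t=4 i4+i5:st.MEM and.ALU ; dual
t=5 i6+i7:sub.ALU xor.ALU ; dual
t=6 i8:xor.ALU ; tail

ISSUED = 1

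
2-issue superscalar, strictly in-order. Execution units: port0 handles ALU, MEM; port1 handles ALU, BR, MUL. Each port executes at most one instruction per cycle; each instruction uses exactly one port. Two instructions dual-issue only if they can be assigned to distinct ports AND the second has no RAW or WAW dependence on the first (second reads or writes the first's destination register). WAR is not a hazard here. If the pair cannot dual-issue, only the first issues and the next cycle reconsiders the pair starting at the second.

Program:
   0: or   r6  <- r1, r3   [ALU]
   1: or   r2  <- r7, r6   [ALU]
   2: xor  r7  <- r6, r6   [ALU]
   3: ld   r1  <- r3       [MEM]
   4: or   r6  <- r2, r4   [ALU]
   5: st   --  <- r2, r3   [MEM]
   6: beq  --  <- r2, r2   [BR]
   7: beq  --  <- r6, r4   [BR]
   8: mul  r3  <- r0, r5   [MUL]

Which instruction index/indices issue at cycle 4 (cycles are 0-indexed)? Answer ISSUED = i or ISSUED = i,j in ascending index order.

[0] i0  or  -- RAW r6
[1] i1&i2  or/xor  -- pair
[2] i3&i4  ld/or  -- pair
[3] i5&i6  st/beq  -- pair
[4] i7  beq  -- no-port BR/MUL
[5] i8  mul  -- tail

ISSUED = 7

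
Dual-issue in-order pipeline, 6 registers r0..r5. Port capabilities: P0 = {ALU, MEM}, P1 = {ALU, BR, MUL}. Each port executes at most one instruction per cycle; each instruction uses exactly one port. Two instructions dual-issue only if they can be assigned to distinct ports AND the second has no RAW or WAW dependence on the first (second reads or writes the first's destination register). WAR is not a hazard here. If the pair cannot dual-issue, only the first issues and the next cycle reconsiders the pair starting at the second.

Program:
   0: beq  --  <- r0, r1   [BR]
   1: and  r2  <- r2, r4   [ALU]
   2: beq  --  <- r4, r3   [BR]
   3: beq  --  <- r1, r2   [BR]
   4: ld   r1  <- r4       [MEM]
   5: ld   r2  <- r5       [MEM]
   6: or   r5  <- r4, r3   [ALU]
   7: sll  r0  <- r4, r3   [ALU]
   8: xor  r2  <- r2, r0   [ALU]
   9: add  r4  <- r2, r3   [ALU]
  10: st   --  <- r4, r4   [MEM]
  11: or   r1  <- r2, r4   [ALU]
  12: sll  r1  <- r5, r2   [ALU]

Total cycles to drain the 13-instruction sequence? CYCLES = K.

t=0 i0/i1:beq.BR;and.ALU ; 2-wide
t=1 i2:beq.BR ; no-port BR/BR
t=2 i3/i4:beq.BR;ld.MEM ; 2-wide
t=3 i5/i6:ld.MEM;or.ALU ; 2-wide
t=4 i7:sll.ALU ; RAW r0
t=5 i8:xor.ALU ; RAW r2
t=6 i9:add.ALU ; RAW r4
t=7 i10/i11:st.MEM;or.ALU ; 2-wide
t=8 i12:sll.ALU ; tail

CYCLES = 9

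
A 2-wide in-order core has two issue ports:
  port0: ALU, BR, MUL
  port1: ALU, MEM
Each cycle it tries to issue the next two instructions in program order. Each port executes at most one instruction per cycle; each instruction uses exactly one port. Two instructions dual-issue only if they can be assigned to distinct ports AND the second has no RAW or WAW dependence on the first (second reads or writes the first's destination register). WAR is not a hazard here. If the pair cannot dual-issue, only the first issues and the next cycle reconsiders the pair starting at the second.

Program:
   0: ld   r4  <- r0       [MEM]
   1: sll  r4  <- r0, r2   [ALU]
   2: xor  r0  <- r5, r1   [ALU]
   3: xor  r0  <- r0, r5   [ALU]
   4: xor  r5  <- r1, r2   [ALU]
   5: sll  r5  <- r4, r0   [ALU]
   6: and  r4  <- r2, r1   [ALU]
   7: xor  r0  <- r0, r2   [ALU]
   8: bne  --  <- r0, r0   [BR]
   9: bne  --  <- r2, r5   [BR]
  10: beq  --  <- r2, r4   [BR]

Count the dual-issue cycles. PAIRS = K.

c0: i0 ld.MEM  WAW r4
c1: i1/i2 sll.ALU/xor.ALU  2-wide
c2: i3/i4 xor.ALU/xor.ALU  2-wide
c3: i5/i6 sll.ALU/and.ALU  2-wide
c4: i7 xor.ALU  RAW r0
c5: i8 bne.BR  no-port BR/BR
c6: i9 bne.BR  no-port BR/BR
c7: i10 beq.BR  tail

PAIRS = 3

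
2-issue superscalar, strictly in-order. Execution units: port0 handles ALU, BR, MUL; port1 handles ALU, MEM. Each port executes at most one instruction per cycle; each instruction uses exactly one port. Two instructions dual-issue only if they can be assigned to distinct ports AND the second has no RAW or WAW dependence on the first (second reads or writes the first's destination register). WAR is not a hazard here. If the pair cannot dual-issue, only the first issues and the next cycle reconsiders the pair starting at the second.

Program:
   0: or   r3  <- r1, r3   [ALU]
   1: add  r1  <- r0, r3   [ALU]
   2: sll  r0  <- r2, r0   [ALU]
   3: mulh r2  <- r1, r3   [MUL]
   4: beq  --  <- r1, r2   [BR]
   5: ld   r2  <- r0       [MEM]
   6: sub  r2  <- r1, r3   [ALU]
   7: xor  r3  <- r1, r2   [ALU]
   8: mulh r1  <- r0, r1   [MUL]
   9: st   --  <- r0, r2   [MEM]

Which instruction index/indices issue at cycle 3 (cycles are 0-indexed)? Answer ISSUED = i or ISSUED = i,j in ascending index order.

#0 head=0: or i0 RAW r3
#1 head=1: add sll i1/i2 pair
#2 head=3: mulh i3 no-port MUL/BR
#3 head=4: beq ld i4/i5 pair
#4 head=6: sub i6 RAW r2
#5 head=7: xor mulh i7/i8 pair
#6 head=9: st i9 tail

ISSUED = 4,5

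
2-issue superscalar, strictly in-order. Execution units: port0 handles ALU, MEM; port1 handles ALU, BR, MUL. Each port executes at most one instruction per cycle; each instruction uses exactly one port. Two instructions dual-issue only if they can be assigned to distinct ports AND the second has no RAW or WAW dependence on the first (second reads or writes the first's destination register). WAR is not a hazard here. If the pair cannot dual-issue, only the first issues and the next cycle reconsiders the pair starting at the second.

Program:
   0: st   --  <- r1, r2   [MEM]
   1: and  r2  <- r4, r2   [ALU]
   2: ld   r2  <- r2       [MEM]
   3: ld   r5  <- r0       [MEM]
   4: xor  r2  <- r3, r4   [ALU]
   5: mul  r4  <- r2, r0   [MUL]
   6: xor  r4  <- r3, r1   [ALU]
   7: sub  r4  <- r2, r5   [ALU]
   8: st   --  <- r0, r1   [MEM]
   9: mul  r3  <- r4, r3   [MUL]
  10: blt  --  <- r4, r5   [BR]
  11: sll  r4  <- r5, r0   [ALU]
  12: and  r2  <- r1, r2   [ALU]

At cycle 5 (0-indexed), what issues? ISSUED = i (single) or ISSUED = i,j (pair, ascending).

c0: i0,i1 st+and  dual
c1: i2 ld  no-port MEM/MEM
c2: i3,i4 ld+xor  dual
c3: i5 mul  WAW r4
c4: i6 xor  WAW r4
c5: i7,i8 sub+st  dual
c6: i9 mul  no-port MUL/BR
c7: i10,i11 blt+sll  dual
c8: i12 and  tail

ISSUED = 7,8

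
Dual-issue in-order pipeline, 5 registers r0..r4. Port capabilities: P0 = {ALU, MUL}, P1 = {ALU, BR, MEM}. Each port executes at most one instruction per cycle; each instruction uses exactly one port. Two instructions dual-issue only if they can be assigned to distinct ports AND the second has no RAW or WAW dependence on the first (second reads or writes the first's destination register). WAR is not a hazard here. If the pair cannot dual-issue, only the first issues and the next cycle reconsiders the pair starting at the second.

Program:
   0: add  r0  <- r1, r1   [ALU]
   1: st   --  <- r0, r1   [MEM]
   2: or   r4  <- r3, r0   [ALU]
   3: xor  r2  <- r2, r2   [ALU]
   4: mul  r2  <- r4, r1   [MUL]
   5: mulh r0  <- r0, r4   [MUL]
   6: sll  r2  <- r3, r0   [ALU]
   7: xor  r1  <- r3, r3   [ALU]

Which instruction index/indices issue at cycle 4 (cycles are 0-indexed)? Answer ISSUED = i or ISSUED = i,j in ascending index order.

ISSUED = 5

#0 head=0: add.ALU i0 RAW r0
#1 head=1: st.MEM or.ALU i1&i2 dual
#2 head=3: xor.ALU i3 WAW r2
#3 head=4: mul.MUL i4 no-port MUL/MUL
#4 head=5: mulh.MUL i5 RAW r0
#5 head=6: sll.ALU xor.ALU i6&i7 dual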